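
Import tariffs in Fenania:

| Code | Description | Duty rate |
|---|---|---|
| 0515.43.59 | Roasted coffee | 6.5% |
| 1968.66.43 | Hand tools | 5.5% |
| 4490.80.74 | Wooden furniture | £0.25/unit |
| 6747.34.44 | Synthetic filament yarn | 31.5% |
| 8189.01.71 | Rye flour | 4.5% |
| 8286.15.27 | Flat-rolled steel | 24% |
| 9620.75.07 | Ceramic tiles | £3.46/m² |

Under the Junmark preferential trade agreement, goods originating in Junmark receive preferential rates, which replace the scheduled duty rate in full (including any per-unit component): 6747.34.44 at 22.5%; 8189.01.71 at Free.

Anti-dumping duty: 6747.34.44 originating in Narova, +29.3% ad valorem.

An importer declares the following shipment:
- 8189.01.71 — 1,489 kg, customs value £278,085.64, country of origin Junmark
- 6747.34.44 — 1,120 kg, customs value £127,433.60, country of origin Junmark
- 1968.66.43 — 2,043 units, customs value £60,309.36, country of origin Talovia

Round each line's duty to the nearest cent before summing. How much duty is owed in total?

Line 1 (8189.01.71, Junmark, 1,489 kg, £278,085.64):
Base rate for 8189.01.71 is 4.5%.
Origin Junmark qualifies under the Fenania–Junmark agreement and 8189.01.71 is covered: preferential rate Free applies instead.
Duty = £278,085.64 × 0% = £0.00.
Line 2 (6747.34.44, Junmark, 1,120 kg, £127,433.60):
Base rate for 6747.34.44 is 31.5%.
Origin Junmark qualifies under the Fenania–Junmark agreement and 6747.34.44 is covered: preferential rate 22.5% applies instead.
The additional-duty order on 6747.34.44 targets Narova, not Junmark; it does not apply.
Duty = £127,433.60 × 22.5% = £28,672.56.
Line 3 (1968.66.43, Talovia, 2,043 units, £60,309.36):
Base rate for 1968.66.43 is 5.5%.
Duty = £60,309.36 × 5.5% = £3,317.01.
Total = £0.00 + £28,672.56 + £3,317.01 = £31,989.57.

£31,989.57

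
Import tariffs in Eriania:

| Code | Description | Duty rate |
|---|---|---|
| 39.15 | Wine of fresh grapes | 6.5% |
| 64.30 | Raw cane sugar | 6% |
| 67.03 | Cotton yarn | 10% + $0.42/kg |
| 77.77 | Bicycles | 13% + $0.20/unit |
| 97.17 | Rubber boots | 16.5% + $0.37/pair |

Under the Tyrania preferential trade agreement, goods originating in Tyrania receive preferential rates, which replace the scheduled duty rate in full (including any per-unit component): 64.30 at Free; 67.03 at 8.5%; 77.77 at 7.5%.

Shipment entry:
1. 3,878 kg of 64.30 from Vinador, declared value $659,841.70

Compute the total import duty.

$39,590.50

Line 1 (64.30, Vinador, 3,878 kg, $659,841.70):
Base rate for 64.30 is 6%.
64.30 has an FTA preferential rate, but origin Vinador is not Tyrania; base rate stands.
Duty = $659,841.70 × 6% = $39,590.50.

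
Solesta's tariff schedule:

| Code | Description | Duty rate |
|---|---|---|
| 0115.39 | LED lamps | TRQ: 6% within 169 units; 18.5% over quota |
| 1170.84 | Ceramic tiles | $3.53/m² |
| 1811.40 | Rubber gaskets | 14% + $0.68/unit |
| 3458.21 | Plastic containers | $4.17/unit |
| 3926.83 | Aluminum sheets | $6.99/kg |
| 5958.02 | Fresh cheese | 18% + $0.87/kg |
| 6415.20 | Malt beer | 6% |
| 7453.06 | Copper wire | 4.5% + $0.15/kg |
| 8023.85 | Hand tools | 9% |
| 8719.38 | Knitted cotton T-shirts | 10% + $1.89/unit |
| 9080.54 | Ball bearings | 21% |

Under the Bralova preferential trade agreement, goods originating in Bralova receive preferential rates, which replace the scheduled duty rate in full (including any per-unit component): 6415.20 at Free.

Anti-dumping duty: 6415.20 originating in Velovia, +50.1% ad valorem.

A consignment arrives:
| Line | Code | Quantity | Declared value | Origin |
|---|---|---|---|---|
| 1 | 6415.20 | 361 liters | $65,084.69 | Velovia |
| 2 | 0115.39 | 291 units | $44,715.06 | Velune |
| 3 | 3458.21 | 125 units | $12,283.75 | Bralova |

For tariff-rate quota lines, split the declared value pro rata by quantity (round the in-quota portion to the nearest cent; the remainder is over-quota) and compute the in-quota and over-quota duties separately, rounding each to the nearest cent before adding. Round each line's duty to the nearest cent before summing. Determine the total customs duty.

$42,059.98

Line 1 (6415.20, Velovia, 361 liters, $65,084.69):
Base rate for 6415.20 is 6%.
6415.20 has an FTA preferential rate, but origin Velovia is not Bralova; base rate stands.
Additional duty on 6415.20 from Velovia: +50.1%. Applied ad valorem rate: 6% + 50.1% = 56.1%.
Duty = $65,084.69 × 56.1% = $36,512.51.
Line 2 (0115.39, Velune, 291 units, $44,715.06):
Code 0115.39 is under a tariff-rate quota (threshold 169 units). In-quota: 169 units at 6%; over-quota: 122 units at 18.5%.
Pro-rata value split: in-quota = $44,715.06 × 169/291 = $25,968.54; over-quota = $44,715.06 − $25,968.54 = $18,746.52.
In-quota duty = $25,968.54 × 6% = $1,558.11. Over-quota duty = $18,746.52 × 18.5% = $3,468.11.
Line duty = $1,558.11 + $3,468.11 = $5,026.22.
Line 3 (3458.21, Bralova, 125 units, $12,283.75):
Base rate for 3458.21 is $4.17/unit.
Origin Bralova is the FTA partner but 3458.21 is not on the preference list; base rate stands.
Duty = 125 × $4.17 = $521.25.
Total = $36,512.51 + $5,026.22 + $521.25 = $42,059.98.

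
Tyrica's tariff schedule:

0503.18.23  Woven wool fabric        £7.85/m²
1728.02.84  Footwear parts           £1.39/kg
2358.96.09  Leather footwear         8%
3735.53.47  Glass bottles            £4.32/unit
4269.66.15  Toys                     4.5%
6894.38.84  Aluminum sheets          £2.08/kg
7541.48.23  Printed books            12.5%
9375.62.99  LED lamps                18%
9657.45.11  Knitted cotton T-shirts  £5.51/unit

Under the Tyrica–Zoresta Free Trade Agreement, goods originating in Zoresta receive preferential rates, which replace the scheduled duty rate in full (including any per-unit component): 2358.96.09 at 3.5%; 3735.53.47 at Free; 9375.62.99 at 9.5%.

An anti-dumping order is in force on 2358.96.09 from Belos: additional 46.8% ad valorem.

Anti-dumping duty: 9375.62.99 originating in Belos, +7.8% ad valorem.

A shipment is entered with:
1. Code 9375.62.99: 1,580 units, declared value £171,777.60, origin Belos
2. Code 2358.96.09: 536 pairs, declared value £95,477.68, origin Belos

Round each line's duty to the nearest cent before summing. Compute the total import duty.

£96,640.39

Line 1 (9375.62.99, Belos, 1,580 units, £171,777.60):
Base rate for 9375.62.99 is 18%.
9375.62.99 has an FTA preferential rate, but origin Belos is not Zoresta; base rate stands.
Additional duty on 9375.62.99 from Belos: +7.8%. Applied ad valorem rate: 18% + 7.8% = 25.8%.
Duty = £171,777.60 × 25.8% = £44,318.62.
Line 2 (2358.96.09, Belos, 536 pairs, £95,477.68):
Base rate for 2358.96.09 is 8%.
2358.96.09 has an FTA preferential rate, but origin Belos is not Zoresta; base rate stands.
Additional duty on 2358.96.09 from Belos: +46.8%. Applied ad valorem rate: 8% + 46.8% = 54.8%.
Duty = £95,477.68 × 54.8% = £52,321.77.
Total = £44,318.62 + £52,321.77 = £96,640.39.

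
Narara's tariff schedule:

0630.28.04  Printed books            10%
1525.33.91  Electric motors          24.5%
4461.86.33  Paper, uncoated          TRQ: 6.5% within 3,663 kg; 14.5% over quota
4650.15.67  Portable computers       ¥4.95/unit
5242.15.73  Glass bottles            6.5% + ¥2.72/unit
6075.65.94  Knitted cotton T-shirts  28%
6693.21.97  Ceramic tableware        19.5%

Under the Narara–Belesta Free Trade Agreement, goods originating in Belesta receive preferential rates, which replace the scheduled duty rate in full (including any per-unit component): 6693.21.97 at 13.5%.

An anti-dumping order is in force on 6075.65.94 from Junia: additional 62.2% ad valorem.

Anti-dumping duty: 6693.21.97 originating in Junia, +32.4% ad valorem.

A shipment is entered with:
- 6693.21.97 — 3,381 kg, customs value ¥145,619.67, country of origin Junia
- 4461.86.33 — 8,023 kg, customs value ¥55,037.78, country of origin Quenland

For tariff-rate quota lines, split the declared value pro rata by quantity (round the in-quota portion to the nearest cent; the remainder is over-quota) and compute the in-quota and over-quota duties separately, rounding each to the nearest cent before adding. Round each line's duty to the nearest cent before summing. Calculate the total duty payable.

Line 1 (6693.21.97, Junia, 3,381 kg, ¥145,619.67):
Base rate for 6693.21.97 is 19.5%.
6693.21.97 has an FTA preferential rate, but origin Junia is not Belesta; base rate stands.
Additional duty on 6693.21.97 from Junia: +32.4%. Applied ad valorem rate: 19.5% + 32.4% = 51.9%.
Duty = ¥145,619.67 × 51.9% = ¥75,576.61.
Line 2 (4461.86.33, Quenland, 8,023 kg, ¥55,037.78):
Code 4461.86.33 is under a tariff-rate quota (threshold 3,663 kg). In-quota: 3,663 kg at 6.5%; over-quota: 4,360 kg at 14.5%.
Pro-rata value split: in-quota = ¥55,037.78 × 3,663/8,023 = ¥25,128.18; over-quota = ¥55,037.78 − ¥25,128.18 = ¥29,909.60.
In-quota duty = ¥25,128.18 × 6.5% = ¥1,633.33. Over-quota duty = ¥29,909.60 × 14.5% = ¥4,336.89.
Line duty = ¥1,633.33 + ¥4,336.89 = ¥5,970.22.
Total = ¥75,576.61 + ¥5,970.22 = ¥81,546.83.

¥81,546.83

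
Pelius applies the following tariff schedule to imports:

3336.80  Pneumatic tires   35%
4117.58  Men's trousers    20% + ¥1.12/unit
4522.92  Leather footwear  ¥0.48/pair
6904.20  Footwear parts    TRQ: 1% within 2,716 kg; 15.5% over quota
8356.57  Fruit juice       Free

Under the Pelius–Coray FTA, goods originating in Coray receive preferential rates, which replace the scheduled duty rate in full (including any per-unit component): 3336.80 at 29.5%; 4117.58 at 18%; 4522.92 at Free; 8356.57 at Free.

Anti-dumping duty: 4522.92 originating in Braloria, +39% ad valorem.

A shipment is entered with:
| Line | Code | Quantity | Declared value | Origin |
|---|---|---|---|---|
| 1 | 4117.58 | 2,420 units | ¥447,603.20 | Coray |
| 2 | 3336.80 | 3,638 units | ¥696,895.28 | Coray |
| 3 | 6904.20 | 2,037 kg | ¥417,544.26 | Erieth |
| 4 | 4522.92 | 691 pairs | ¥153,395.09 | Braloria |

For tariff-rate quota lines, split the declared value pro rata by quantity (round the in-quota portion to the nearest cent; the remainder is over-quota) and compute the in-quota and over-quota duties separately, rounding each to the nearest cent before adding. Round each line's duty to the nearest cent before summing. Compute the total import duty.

Line 1 (4117.58, Coray, 2,420 units, ¥447,603.20):
Base rate for 4117.58 is 20% + ¥1.12/unit.
Origin Coray qualifies under the Pelius–Coray agreement and 4117.58 is covered: preferential rate 18% applies instead.
Duty = ¥447,603.20 × 18% = ¥80,568.58.
Line 2 (3336.80, Coray, 3,638 units, ¥696,895.28):
Base rate for 3336.80 is 35%.
Origin Coray qualifies under the Pelius–Coray agreement and 3336.80 is covered: preferential rate 29.5% applies instead.
Duty = ¥696,895.28 × 29.5% = ¥205,584.11.
Line 3 (6904.20, Erieth, 2,037 kg, ¥417,544.26):
Code 6904.20 is under a tariff-rate quota (threshold 2,716 kg). Quantity 2,037 kg is within the quota, so the in-quota rate 1% applies to the full value.
Duty = ¥417,544.26 × 1% = ¥4,175.44.
Line 4 (4522.92, Braloria, 691 pairs, ¥153,395.09):
Base rate for 4522.92 is ¥0.48/pair.
4522.92 has an FTA preferential rate, but origin Braloria is not Coray; base rate stands.
Additional duty on 4522.92 from Braloria: +39% ad valorem. Applied ad valorem rate = 39%.
Duty = ¥153,395.09 × 39% + 691 × ¥0.48 = ¥60,155.77.
Total = ¥80,568.58 + ¥205,584.11 + ¥4,175.44 + ¥60,155.77 = ¥350,483.90.

¥350,483.90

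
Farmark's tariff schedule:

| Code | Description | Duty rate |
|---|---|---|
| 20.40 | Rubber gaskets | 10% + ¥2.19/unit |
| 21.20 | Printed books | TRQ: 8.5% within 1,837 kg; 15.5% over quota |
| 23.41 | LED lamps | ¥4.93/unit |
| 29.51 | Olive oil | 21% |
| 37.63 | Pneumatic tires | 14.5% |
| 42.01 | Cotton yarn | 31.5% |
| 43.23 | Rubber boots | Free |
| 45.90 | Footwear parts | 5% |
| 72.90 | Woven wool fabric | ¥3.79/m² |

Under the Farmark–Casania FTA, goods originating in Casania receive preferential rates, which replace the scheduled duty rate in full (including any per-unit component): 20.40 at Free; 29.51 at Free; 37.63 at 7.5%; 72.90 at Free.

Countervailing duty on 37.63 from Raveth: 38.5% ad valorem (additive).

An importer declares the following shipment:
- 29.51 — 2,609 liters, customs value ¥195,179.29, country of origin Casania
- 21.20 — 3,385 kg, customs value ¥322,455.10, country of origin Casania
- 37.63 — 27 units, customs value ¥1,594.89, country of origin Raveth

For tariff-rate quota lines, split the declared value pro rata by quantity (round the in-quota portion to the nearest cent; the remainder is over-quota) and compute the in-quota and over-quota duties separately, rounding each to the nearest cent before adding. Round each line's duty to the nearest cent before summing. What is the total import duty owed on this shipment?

¥38,576.34

Line 1 (29.51, Casania, 2,609 liters, ¥195,179.29):
Base rate for 29.51 is 21%.
Origin Casania qualifies under the Farmark–Casania agreement and 29.51 is covered: preferential rate Free applies instead.
Duty = ¥195,179.29 × 0% = ¥0.00.
Line 2 (21.20, Casania, 3,385 kg, ¥322,455.10):
Code 21.20 is under a tariff-rate quota (threshold 1,837 kg). In-quota: 1,837 kg at 8.5%; over-quota: 1,548 kg at 15.5%.
Pro-rata value split: in-quota = ¥322,455.10 × 1,837/3,385 = ¥174,992.62; over-quota = ¥322,455.10 − ¥174,992.62 = ¥147,462.48.
In-quota duty = ¥174,992.62 × 8.5% = ¥14,874.37. Over-quota duty = ¥147,462.48 × 15.5% = ¥22,856.68.
Line duty = ¥14,874.37 + ¥22,856.68 = ¥37,731.05.
Line 3 (37.63, Raveth, 27 units, ¥1,594.89):
Base rate for 37.63 is 14.5%.
37.63 has an FTA preferential rate, but origin Raveth is not Casania; base rate stands.
Additional duty on 37.63 from Raveth: +38.5%. Applied ad valorem rate: 14.5% + 38.5% = 53%.
Duty = ¥1,594.89 × 53% = ¥845.29.
Total = ¥0.00 + ¥37,731.05 + ¥845.29 = ¥38,576.34.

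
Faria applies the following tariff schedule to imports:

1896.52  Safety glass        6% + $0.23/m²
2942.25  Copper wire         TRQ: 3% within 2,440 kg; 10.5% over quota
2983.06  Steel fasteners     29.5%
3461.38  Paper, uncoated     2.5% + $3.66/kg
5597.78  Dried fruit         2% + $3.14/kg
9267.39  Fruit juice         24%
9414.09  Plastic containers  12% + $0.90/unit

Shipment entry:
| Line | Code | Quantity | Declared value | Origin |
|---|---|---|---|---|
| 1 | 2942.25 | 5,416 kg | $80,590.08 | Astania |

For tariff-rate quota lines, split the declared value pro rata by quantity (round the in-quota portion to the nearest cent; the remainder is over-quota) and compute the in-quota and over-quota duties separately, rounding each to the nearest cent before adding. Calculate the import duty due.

Line 1 (2942.25, Astania, 5,416 kg, $80,590.08):
Code 2942.25 is under a tariff-rate quota (threshold 2,440 kg). In-quota: 2,440 kg at 3%; over-quota: 2,976 kg at 10.5%.
Pro-rata value split: in-quota = $80,590.08 × 2,440/5,416 = $36,307.20; over-quota = $80,590.08 − $36,307.20 = $44,282.88.
In-quota duty = $36,307.20 × 3% = $1,089.22. Over-quota duty = $44,282.88 × 10.5% = $4,649.70.
Line duty = $1,089.22 + $4,649.70 = $5,738.92.

$5,738.92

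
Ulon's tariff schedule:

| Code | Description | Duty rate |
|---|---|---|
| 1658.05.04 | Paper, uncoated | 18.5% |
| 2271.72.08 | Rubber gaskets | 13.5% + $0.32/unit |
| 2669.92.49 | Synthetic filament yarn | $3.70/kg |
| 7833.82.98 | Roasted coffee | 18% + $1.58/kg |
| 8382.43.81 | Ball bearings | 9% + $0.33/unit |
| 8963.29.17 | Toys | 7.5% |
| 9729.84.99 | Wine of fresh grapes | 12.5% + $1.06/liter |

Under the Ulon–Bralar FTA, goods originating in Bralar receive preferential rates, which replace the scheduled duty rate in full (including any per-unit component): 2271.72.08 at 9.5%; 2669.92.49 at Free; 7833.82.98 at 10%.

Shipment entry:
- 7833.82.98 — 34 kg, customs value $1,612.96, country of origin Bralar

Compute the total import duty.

$161.30

Line 1 (7833.82.98, Bralar, 34 kg, $1,612.96):
Base rate for 7833.82.98 is 18% + $1.58/kg.
Origin Bralar qualifies under the Ulon–Bralar agreement and 7833.82.98 is covered: preferential rate 10% applies instead.
Duty = $1,612.96 × 10% = $161.30.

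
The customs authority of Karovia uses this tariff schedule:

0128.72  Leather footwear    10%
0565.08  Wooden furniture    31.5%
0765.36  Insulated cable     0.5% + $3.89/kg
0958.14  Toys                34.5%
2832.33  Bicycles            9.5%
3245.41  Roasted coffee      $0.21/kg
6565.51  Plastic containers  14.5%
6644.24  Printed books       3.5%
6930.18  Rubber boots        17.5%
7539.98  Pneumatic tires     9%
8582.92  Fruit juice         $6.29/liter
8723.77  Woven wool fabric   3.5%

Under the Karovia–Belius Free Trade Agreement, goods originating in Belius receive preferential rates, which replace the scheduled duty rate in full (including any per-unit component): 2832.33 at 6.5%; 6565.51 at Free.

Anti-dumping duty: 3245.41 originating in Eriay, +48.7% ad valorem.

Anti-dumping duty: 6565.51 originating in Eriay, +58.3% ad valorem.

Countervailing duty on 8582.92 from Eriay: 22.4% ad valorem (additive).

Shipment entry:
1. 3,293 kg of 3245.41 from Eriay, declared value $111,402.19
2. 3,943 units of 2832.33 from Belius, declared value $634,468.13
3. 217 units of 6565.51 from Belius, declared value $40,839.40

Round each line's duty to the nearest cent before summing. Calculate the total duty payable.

$96,184.83

Line 1 (3245.41, Eriay, 3,293 kg, $111,402.19):
Base rate for 3245.41 is $0.21/kg.
Additional duty on 3245.41 from Eriay: +48.7% ad valorem. Applied ad valorem rate = 48.7%.
Duty = $111,402.19 × 48.7% + 3,293 × $0.21 = $54,944.40.
Line 2 (2832.33, Belius, 3,943 units, $634,468.13):
Base rate for 2832.33 is 9.5%.
Origin Belius qualifies under the Karovia–Belius agreement and 2832.33 is covered: preferential rate 6.5% applies instead.
Duty = $634,468.13 × 6.5% = $41,240.43.
Line 3 (6565.51, Belius, 217 units, $40,839.40):
Base rate for 6565.51 is 14.5%.
Origin Belius qualifies under the Karovia–Belius agreement and 6565.51 is covered: preferential rate Free applies instead.
The additional-duty order on 6565.51 targets Eriay, not Belius; it does not apply.
Duty = $40,839.40 × 0% = $0.00.
Total = $54,944.40 + $41,240.43 + $0.00 = $96,184.83.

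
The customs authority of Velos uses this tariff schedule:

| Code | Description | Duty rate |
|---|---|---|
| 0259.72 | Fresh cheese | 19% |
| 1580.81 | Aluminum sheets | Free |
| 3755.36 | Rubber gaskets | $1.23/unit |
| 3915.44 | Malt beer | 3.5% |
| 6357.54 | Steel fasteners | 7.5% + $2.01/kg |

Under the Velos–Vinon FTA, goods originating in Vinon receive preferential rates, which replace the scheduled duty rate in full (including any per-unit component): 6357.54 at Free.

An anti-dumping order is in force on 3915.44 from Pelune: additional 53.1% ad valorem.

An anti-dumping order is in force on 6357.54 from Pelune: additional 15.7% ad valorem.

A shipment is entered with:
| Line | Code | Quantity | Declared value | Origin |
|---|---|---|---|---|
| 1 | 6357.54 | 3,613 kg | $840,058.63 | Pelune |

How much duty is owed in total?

$202,155.73

Line 1 (6357.54, Pelune, 3,613 kg, $840,058.63):
Base rate for 6357.54 is 7.5% + $2.01/kg.
6357.54 has an FTA preferential rate, but origin Pelune is not Vinon; base rate stands.
Additional duty on 6357.54 from Pelune: +15.7%. Applied ad valorem rate: 7.5% + 15.7% = 23.2%.
Duty = $840,058.63 × 23.2% + 3,613 × $2.01 = $202,155.73.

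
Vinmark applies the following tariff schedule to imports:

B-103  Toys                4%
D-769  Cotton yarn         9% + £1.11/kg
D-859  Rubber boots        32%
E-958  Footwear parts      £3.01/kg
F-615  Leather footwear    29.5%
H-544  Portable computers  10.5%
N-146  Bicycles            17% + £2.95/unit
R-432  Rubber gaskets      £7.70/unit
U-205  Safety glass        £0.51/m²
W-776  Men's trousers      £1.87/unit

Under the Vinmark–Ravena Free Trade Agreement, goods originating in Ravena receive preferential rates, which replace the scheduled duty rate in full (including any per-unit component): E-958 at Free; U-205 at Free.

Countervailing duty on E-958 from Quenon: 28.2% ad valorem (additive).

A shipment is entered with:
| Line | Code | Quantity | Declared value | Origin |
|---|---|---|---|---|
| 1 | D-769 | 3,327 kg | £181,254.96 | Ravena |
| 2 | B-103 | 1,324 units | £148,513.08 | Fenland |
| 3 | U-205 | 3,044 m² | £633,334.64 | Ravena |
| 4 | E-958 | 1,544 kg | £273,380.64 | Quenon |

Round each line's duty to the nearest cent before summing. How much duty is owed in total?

£107,687.22

Line 1 (D-769, Ravena, 3,327 kg, £181,254.96):
Base rate for D-769 is 9% + £1.11/kg.
Origin Ravena is the FTA partner but D-769 is not on the preference list; base rate stands.
Duty = £181,254.96 × 9% + 3,327 × £1.11 = £20,005.92.
Line 2 (B-103, Fenland, 1,324 units, £148,513.08):
Base rate for B-103 is 4%.
Duty = £148,513.08 × 4% = £5,940.52.
Line 3 (U-205, Ravena, 3,044 m², £633,334.64):
Base rate for U-205 is £0.51/m².
Origin Ravena qualifies under the Vinmark–Ravena agreement and U-205 is covered: preferential rate Free applies instead.
Duty = £633,334.64 × 0% = £0.00.
Line 4 (E-958, Quenon, 1,544 kg, £273,380.64):
Base rate for E-958 is £3.01/kg.
E-958 has an FTA preferential rate, but origin Quenon is not Ravena; base rate stands.
Additional duty on E-958 from Quenon: +28.2% ad valorem. Applied ad valorem rate = 28.2%.
Duty = £273,380.64 × 28.2% + 1,544 × £3.01 = £81,740.78.
Total = £20,005.92 + £5,940.52 + £0.00 + £81,740.78 = £107,687.22.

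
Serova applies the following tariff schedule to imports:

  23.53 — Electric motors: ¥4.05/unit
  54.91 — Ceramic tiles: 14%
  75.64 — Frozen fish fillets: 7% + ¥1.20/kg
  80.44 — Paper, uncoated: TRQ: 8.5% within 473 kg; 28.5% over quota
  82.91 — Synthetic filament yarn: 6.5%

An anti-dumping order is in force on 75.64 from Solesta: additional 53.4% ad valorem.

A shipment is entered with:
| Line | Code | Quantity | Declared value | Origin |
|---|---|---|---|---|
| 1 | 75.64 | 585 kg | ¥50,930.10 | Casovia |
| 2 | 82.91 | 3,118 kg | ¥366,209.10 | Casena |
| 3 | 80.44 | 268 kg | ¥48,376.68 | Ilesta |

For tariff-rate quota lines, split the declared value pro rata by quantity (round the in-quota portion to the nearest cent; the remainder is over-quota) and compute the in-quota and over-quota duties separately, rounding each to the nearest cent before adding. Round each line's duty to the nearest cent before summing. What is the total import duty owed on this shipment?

Line 1 (75.64, Casovia, 585 kg, ¥50,930.10):
Base rate for 75.64 is 7% + ¥1.20/kg.
The additional-duty order on 75.64 targets Solesta, not Casovia; it does not apply.
Duty = ¥50,930.10 × 7% + 585 × ¥1.20 = ¥4,267.11.
Line 2 (82.91, Casena, 3,118 kg, ¥366,209.10):
Base rate for 82.91 is 6.5%.
Duty = ¥366,209.10 × 6.5% = ¥23,803.59.
Line 3 (80.44, Ilesta, 268 kg, ¥48,376.68):
Code 80.44 is under a tariff-rate quota (threshold 473 kg). Quantity 268 kg is within the quota, so the in-quota rate 8.5% applies to the full value.
Duty = ¥48,376.68 × 8.5% = ¥4,112.02.
Total = ¥4,267.11 + ¥23,803.59 + ¥4,112.02 = ¥32,182.72.

¥32,182.72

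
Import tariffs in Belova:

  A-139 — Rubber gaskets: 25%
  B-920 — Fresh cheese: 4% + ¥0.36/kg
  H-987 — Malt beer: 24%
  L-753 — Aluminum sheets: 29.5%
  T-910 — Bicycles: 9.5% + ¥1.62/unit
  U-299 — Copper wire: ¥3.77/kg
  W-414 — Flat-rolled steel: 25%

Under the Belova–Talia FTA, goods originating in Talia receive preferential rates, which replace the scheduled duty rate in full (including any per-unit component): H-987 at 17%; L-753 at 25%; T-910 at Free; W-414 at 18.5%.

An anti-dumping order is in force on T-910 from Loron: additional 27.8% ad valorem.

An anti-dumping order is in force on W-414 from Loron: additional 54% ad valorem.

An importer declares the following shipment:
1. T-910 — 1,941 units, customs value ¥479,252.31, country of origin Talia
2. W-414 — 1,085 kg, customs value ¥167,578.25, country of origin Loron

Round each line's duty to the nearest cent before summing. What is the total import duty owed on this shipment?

¥132,386.82

Line 1 (T-910, Talia, 1,941 units, ¥479,252.31):
Base rate for T-910 is 9.5% + ¥1.62/unit.
Origin Talia qualifies under the Belova–Talia agreement and T-910 is covered: preferential rate Free applies instead.
The additional-duty order on T-910 targets Loron, not Talia; it does not apply.
Duty = ¥479,252.31 × 0% = ¥0.00.
Line 2 (W-414, Loron, 1,085 kg, ¥167,578.25):
Base rate for W-414 is 25%.
W-414 has an FTA preferential rate, but origin Loron is not Talia; base rate stands.
Additional duty on W-414 from Loron: +54%. Applied ad valorem rate: 25% + 54% = 79%.
Duty = ¥167,578.25 × 79% = ¥132,386.82.
Total = ¥0.00 + ¥132,386.82 = ¥132,386.82.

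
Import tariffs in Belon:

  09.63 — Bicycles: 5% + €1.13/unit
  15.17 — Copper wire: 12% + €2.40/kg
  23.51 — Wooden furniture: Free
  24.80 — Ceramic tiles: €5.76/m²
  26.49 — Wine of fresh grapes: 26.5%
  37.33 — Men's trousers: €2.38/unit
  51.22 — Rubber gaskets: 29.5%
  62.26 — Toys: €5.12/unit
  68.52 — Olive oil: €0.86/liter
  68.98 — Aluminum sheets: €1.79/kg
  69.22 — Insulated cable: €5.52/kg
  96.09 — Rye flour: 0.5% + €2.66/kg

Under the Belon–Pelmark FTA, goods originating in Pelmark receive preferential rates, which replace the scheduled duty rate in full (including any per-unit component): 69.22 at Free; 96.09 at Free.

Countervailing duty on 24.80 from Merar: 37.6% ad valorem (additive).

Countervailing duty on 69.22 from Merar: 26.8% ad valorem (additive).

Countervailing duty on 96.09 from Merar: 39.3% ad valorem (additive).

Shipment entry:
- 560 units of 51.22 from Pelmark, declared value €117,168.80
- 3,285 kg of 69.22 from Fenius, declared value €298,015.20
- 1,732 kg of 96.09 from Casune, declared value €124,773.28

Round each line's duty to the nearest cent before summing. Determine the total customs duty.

Line 1 (51.22, Pelmark, 560 units, €117,168.80):
Base rate for 51.22 is 29.5%.
Origin Pelmark is the FTA partner but 51.22 is not on the preference list; base rate stands.
Duty = €117,168.80 × 29.5% = €34,564.80.
Line 2 (69.22, Fenius, 3,285 kg, €298,015.20):
Base rate for 69.22 is €5.52/kg.
69.22 has an FTA preferential rate, but origin Fenius is not Pelmark; base rate stands.
The additional-duty order on 69.22 targets Merar, not Fenius; it does not apply.
Duty = 3,285 × €5.52 = €18,133.20.
Line 3 (96.09, Casune, 1,732 kg, €124,773.28):
Base rate for 96.09 is 0.5% + €2.66/kg.
96.09 has an FTA preferential rate, but origin Casune is not Pelmark; base rate stands.
The additional-duty order on 96.09 targets Merar, not Casune; it does not apply.
Duty = €124,773.28 × 0.5% + 1,732 × €2.66 = €5,230.99.
Total = €34,564.80 + €18,133.20 + €5,230.99 = €57,928.99.

€57,928.99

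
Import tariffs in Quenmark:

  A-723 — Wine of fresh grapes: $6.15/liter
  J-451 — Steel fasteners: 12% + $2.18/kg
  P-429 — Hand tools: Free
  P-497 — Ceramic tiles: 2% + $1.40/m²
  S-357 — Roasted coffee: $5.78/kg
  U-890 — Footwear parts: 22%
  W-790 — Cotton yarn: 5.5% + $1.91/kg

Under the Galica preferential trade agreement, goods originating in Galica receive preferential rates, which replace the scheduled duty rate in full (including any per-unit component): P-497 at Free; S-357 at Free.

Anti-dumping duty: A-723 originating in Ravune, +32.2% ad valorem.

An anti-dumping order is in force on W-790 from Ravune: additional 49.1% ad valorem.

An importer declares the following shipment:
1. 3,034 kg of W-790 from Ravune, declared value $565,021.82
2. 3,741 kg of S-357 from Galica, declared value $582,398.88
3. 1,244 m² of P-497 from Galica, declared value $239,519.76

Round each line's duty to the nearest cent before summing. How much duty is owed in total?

$314,296.85

Line 1 (W-790, Ravune, 3,034 kg, $565,021.82):
Base rate for W-790 is 5.5% + $1.91/kg.
Additional duty on W-790 from Ravune: +49.1%. Applied ad valorem rate: 5.5% + 49.1% = 54.6%.
Duty = $565,021.82 × 54.6% + 3,034 × $1.91 = $314,296.85.
Line 2 (S-357, Galica, 3,741 kg, $582,398.88):
Base rate for S-357 is $5.78/kg.
Origin Galica qualifies under the Quenmark–Galica agreement and S-357 is covered: preferential rate Free applies instead.
Duty = $582,398.88 × 0% = $0.00.
Line 3 (P-497, Galica, 1,244 m², $239,519.76):
Base rate for P-497 is 2% + $1.40/m².
Origin Galica qualifies under the Quenmark–Galica agreement and P-497 is covered: preferential rate Free applies instead.
Duty = $239,519.76 × 0% = $0.00.
Total = $314,296.85 + $0.00 + $0.00 = $314,296.85.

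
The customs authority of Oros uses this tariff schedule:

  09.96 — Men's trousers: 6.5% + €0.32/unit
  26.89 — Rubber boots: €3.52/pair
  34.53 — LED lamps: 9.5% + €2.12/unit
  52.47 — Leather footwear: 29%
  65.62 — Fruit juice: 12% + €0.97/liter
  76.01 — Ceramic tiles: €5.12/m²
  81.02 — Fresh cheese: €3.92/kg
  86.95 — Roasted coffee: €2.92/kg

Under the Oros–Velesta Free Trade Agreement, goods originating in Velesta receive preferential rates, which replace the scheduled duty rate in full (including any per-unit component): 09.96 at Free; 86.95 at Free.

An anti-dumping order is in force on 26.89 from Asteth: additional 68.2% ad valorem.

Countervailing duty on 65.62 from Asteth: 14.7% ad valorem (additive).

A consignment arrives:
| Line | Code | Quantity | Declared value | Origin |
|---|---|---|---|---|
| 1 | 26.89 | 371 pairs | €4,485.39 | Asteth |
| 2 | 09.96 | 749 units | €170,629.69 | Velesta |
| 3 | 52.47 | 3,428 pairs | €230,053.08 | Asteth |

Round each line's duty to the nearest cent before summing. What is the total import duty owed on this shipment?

€71,080.35

Line 1 (26.89, Asteth, 371 pairs, €4,485.39):
Base rate for 26.89 is €3.52/pair.
Additional duty on 26.89 from Asteth: +68.2% ad valorem. Applied ad valorem rate = 68.2%.
Duty = €4,485.39 × 68.2% + 371 × €3.52 = €4,364.96.
Line 2 (09.96, Velesta, 749 units, €170,629.69):
Base rate for 09.96 is 6.5% + €0.32/unit.
Origin Velesta qualifies under the Oros–Velesta agreement and 09.96 is covered: preferential rate Free applies instead.
Duty = €170,629.69 × 0% = €0.00.
Line 3 (52.47, Asteth, 3,428 pairs, €230,053.08):
Base rate for 52.47 is 29%.
Duty = €230,053.08 × 29% = €66,715.39.
Total = €4,364.96 + €0.00 + €66,715.39 = €71,080.35.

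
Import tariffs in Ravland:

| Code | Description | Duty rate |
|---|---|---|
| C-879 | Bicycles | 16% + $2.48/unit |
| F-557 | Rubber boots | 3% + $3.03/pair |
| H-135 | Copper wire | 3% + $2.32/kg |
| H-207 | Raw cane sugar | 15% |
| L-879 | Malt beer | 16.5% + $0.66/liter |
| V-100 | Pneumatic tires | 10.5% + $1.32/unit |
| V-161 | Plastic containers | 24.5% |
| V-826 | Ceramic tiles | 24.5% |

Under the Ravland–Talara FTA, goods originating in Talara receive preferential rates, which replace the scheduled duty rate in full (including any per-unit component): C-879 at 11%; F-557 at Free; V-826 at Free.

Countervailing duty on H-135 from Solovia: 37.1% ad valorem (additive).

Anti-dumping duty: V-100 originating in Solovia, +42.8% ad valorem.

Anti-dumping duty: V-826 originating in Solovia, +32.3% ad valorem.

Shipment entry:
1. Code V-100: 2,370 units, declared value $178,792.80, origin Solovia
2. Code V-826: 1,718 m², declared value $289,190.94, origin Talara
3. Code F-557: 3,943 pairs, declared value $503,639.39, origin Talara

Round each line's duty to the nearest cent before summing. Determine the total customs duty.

$98,424.96

Line 1 (V-100, Solovia, 2,370 units, $178,792.80):
Base rate for V-100 is 10.5% + $1.32/unit.
Additional duty on V-100 from Solovia: +42.8%. Applied ad valorem rate: 10.5% + 42.8% = 53.3%.
Duty = $178,792.80 × 53.3% + 2,370 × $1.32 = $98,424.96.
Line 2 (V-826, Talara, 1,718 m², $289,190.94):
Base rate for V-826 is 24.5%.
Origin Talara qualifies under the Ravland–Talara agreement and V-826 is covered: preferential rate Free applies instead.
The additional-duty order on V-826 targets Solovia, not Talara; it does not apply.
Duty = $289,190.94 × 0% = $0.00.
Line 3 (F-557, Talara, 3,943 pairs, $503,639.39):
Base rate for F-557 is 3% + $3.03/pair.
Origin Talara qualifies under the Ravland–Talara agreement and F-557 is covered: preferential rate Free applies instead.
Duty = $503,639.39 × 0% = $0.00.
Total = $98,424.96 + $0.00 + $0.00 = $98,424.96.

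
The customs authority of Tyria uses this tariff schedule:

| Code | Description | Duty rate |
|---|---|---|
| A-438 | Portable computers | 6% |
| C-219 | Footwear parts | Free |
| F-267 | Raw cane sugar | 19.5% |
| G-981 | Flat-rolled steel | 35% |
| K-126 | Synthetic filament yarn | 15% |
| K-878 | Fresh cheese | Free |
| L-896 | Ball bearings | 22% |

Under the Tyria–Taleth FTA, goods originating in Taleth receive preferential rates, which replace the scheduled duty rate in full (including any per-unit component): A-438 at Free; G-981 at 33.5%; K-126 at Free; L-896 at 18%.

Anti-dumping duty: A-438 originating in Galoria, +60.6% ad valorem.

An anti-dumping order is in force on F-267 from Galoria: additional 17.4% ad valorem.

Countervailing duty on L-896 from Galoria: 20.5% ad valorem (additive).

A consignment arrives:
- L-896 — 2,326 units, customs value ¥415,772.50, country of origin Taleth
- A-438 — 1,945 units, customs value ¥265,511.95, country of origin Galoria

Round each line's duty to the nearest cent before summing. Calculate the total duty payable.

Line 1 (L-896, Taleth, 2,326 units, ¥415,772.50):
Base rate for L-896 is 22%.
Origin Taleth qualifies under the Tyria–Taleth agreement and L-896 is covered: preferential rate 18% applies instead.
The additional-duty order on L-896 targets Galoria, not Taleth; it does not apply.
Duty = ¥415,772.50 × 18% = ¥74,839.05.
Line 2 (A-438, Galoria, 1,945 units, ¥265,511.95):
Base rate for A-438 is 6%.
A-438 has an FTA preferential rate, but origin Galoria is not Taleth; base rate stands.
Additional duty on A-438 from Galoria: +60.6%. Applied ad valorem rate: 6% + 60.6% = 66.6%.
Duty = ¥265,511.95 × 66.6% = ¥176,830.96.
Total = ¥74,839.05 + ¥176,830.96 = ¥251,670.01.

¥251,670.01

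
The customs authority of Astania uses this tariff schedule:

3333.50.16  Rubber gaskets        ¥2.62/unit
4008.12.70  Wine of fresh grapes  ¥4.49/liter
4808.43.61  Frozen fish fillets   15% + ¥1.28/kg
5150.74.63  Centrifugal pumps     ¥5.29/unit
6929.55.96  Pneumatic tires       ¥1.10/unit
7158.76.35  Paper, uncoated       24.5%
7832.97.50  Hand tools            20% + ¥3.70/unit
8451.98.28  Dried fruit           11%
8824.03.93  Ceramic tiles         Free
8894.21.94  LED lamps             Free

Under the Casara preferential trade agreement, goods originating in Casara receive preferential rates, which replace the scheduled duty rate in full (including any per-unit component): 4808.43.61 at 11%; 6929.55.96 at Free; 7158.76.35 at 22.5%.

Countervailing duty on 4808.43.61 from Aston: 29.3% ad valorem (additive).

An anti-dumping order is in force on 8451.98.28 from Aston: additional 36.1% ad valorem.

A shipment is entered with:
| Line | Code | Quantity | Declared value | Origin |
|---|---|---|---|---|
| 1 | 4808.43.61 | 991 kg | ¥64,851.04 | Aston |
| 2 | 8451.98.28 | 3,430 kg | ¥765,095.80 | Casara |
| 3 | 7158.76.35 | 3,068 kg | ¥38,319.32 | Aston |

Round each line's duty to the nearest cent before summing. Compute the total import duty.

Line 1 (4808.43.61, Aston, 991 kg, ¥64,851.04):
Base rate for 4808.43.61 is 15% + ¥1.28/kg.
4808.43.61 has an FTA preferential rate, but origin Aston is not Casara; base rate stands.
Additional duty on 4808.43.61 from Aston: +29.3%. Applied ad valorem rate: 15% + 29.3% = 44.3%.
Duty = ¥64,851.04 × 44.3% + 991 × ¥1.28 = ¥29,997.49.
Line 2 (8451.98.28, Casara, 3,430 kg, ¥765,095.80):
Base rate for 8451.98.28 is 11%.
Origin Casara is the FTA partner but 8451.98.28 is not on the preference list; base rate stands.
The additional-duty order on 8451.98.28 targets Aston, not Casara; it does not apply.
Duty = ¥765,095.80 × 11% = ¥84,160.54.
Line 3 (7158.76.35, Aston, 3,068 kg, ¥38,319.32):
Base rate for 7158.76.35 is 24.5%.
7158.76.35 has an FTA preferential rate, but origin Aston is not Casara; base rate stands.
Duty = ¥38,319.32 × 24.5% = ¥9,388.23.
Total = ¥29,997.49 + ¥84,160.54 + ¥9,388.23 = ¥123,546.26.

¥123,546.26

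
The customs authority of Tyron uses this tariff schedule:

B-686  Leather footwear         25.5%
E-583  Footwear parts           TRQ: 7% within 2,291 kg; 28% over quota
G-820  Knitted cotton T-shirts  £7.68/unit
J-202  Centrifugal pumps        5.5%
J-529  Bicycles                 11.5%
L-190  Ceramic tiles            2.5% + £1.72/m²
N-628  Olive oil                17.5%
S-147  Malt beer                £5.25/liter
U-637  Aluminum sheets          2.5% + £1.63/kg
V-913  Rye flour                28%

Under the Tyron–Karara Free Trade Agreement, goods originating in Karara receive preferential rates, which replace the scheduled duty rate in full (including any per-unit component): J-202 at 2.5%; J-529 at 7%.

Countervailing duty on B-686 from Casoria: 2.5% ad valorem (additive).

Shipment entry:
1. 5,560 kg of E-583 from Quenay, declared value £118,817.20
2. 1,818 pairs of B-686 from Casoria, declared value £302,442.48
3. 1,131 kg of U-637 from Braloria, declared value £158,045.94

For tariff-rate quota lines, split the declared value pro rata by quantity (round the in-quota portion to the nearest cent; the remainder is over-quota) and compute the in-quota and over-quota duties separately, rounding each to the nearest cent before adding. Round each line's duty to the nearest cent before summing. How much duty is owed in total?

£113,466.07

Line 1 (E-583, Quenay, 5,560 kg, £118,817.20):
Code E-583 is under a tariff-rate quota (threshold 2,291 kg). In-quota: 2,291 kg at 7%; over-quota: 3,269 kg at 28%.
Pro-rata value split: in-quota = £118,817.20 × 2,291/5,560 = £48,958.67; over-quota = £118,817.20 − £48,958.67 = £69,858.53.
In-quota duty = £48,958.67 × 7% = £3,427.11. Over-quota duty = £69,858.53 × 28% = £19,560.39.
Line duty = £3,427.11 + £19,560.39 = £22,987.50.
Line 2 (B-686, Casoria, 1,818 pairs, £302,442.48):
Base rate for B-686 is 25.5%.
Additional duty on B-686 from Casoria: +2.5%. Applied ad valorem rate: 25.5% + 2.5% = 28%.
Duty = £302,442.48 × 28% = £84,683.89.
Line 3 (U-637, Braloria, 1,131 kg, £158,045.94):
Base rate for U-637 is 2.5% + £1.63/kg.
Duty = £158,045.94 × 2.5% + 1,131 × £1.63 = £5,794.68.
Total = £22,987.50 + £84,683.89 + £5,794.68 = £113,466.07.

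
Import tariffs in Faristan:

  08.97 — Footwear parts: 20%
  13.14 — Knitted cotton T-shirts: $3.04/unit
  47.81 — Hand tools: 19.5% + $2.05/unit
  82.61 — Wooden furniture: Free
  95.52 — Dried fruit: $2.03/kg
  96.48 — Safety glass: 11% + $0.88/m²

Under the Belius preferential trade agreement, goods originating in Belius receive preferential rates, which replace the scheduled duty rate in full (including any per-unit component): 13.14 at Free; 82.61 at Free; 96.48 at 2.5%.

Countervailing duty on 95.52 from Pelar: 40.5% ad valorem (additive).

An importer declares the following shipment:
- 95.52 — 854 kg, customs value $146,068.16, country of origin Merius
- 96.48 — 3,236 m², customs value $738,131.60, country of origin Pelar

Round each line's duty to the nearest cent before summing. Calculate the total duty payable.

Line 1 (95.52, Merius, 854 kg, $146,068.16):
Base rate for 95.52 is $2.03/kg.
The additional-duty order on 95.52 targets Pelar, not Merius; it does not apply.
Duty = 854 × $2.03 = $1,733.62.
Line 2 (96.48, Pelar, 3,236 m², $738,131.60):
Base rate for 96.48 is 11% + $0.88/m².
96.48 has an FTA preferential rate, but origin Pelar is not Belius; base rate stands.
Duty = $738,131.60 × 11% + 3,236 × $0.88 = $84,042.16.
Total = $1,733.62 + $84,042.16 = $85,775.78.

$85,775.78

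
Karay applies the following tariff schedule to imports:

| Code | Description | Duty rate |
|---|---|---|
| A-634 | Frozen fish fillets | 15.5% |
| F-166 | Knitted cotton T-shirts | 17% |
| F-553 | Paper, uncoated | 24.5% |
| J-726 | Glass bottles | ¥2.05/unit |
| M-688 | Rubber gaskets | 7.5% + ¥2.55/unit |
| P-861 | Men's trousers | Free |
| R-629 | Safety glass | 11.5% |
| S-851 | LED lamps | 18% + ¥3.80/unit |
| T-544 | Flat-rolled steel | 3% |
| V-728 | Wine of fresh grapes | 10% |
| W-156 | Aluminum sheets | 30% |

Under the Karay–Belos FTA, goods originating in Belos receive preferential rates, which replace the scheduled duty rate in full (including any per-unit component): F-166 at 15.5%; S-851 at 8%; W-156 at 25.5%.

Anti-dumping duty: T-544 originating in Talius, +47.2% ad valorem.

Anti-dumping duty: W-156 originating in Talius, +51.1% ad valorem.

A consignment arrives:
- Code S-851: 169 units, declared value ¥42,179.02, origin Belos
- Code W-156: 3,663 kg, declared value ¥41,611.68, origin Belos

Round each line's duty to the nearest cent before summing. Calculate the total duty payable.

Line 1 (S-851, Belos, 169 units, ¥42,179.02):
Base rate for S-851 is 18% + ¥3.80/unit.
Origin Belos qualifies under the Karay–Belos agreement and S-851 is covered: preferential rate 8% applies instead.
Duty = ¥42,179.02 × 8% = ¥3,374.32.
Line 2 (W-156, Belos, 3,663 kg, ¥41,611.68):
Base rate for W-156 is 30%.
Origin Belos qualifies under the Karay–Belos agreement and W-156 is covered: preferential rate 25.5% applies instead.
The additional-duty order on W-156 targets Talius, not Belos; it does not apply.
Duty = ¥41,611.68 × 25.5% = ¥10,610.98.
Total = ¥3,374.32 + ¥10,610.98 = ¥13,985.30.

¥13,985.30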